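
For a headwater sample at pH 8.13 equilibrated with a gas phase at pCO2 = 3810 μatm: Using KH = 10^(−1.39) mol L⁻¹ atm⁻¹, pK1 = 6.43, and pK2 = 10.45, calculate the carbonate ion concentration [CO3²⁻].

[CO3²⁻] = 0.0372 mmol/L

[CO2*] = KH · pCO2 = 10^(−1.39) × 3810×10^-6 = 1.552×10^-4 mol/L
α₀ = 1/(1 + K1/[H⁺] + K1K2/[H⁺]²) = 1/(1 + 10^+1.70 + 10^-0.62) = 0.01947
DIC = [CO2*]/α₀ = 1.552×10^-4 / 0.01947 = 7.971 mmol/L
[CO3²⁻] = α₂·DIC; α₂ = 0.004671, so [CO3²⁻] = 0.004671 × 7.971 = 0.0372 mmol/L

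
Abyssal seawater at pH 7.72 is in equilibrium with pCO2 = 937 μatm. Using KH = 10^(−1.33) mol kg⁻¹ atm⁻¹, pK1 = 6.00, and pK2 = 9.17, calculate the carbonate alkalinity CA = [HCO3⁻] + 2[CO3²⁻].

CA = 2.46 mmol/kg

[CO2*] = KH · pCO2 = 10^(−1.33) × 937×10^-6 = 4.383×10^-5 mol/kg
α₀ = 1/(1 + K1/[H⁺] + K1K2/[H⁺]²) = 1/(1 + 10^+1.72 + 10^+0.27) = 0.01807
DIC = [CO2*]/α₀ = 4.383×10^-5 / 0.01807 = 2.425 mmol/kg
CA = (α₁ + 2α₂)·DIC = (0.9483 + 2×0.03365) × 2.425 = 2.46 mmol/kg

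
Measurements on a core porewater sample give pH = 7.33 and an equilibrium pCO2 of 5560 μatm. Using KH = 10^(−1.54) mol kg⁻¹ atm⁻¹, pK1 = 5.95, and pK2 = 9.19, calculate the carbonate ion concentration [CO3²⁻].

[CO2*] = KH · pCO2 = 10^(−1.54) × 5560×10^-6 = 1.604×10^-4 mol/kg
α₀ = 1/(1 + K1/[H⁺] + K1K2/[H⁺]²) = 1/(1 + 10^+1.38 + 10^-0.48) = 0.03950
DIC = [CO2*]/α₀ = 1.604×10^-4 / 0.03950 = 4.060 mmol/kg
[CO3²⁻] = α₂·DIC; α₂ = 0.01308, so [CO3²⁻] = 0.01308 × 4.060 = 0.0531 mmol/kg

[CO3²⁻] = 0.0531 mmol/kg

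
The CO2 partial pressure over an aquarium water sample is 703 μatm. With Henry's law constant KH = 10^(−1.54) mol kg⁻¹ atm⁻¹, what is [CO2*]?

[CO2*] = 20.3 μmol/kg

KH = 10^(−1.54) = 2.884×10^-2 mol kg⁻¹ atm⁻¹
[CO2*] = KH · pCO2 = 2.884×10^-2 × 703×10^-6 atm = 2.03×10^-5 mol/kg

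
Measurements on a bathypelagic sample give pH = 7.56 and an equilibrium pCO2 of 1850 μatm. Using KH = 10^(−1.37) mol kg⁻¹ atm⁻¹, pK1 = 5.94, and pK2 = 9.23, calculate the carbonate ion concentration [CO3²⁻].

[CO2*] = KH · pCO2 = 10^(−1.37) × 1850×10^-6 = 7.892×10^-5 mol/kg
α₀ = 1/(1 + K1/[H⁺] + K1K2/[H⁺]²) = 1/(1 + 10^+1.62 + 10^-0.05) = 0.02295
DIC = [CO2*]/α₀ = 7.892×10^-5 / 0.02295 = 3.439 mmol/kg
[CO3²⁻] = α₂·DIC; α₂ = 0.02045, so [CO3²⁻] = 0.02045 × 3.439 = 0.0703 mmol/kg

[CO3²⁻] = 0.0703 mmol/kg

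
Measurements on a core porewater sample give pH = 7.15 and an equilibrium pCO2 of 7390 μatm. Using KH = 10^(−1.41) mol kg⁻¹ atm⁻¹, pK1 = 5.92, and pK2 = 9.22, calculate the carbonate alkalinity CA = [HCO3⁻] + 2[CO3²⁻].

[CO2*] = KH · pCO2 = 10^(−1.41) × 7390×10^-6 = 2.875×10^-4 mol/kg
α₀ = 1/(1 + K1/[H⁺] + K1K2/[H⁺]²) = 1/(1 + 10^+1.23 + 10^-0.84) = 0.05517
DIC = [CO2*]/α₀ = 2.875×10^-4 / 0.05517 = 5.212 mmol/kg
CA = (α₁ + 2α₂)·DIC = (0.9369 + 2×0.007974) × 5.212 = 4.97 mmol/kg

CA = 4.97 mmol/kg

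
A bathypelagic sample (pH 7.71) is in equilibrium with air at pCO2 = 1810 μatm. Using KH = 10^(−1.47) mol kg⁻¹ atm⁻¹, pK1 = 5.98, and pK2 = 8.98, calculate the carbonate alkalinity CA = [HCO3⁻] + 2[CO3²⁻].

CA = 3.65 mmol/kg

[CO2*] = KH · pCO2 = 10^(−1.47) × 1810×10^-6 = 6.133×10^-5 mol/kg
α₀ = 1/(1 + K1/[H⁺] + K1K2/[H⁺]²) = 1/(1 + 10^+1.73 + 10^+0.46) = 0.01736
DIC = [CO2*]/α₀ = 6.133×10^-5 / 0.01736 = 3.532 mmol/kg
CA = (α₁ + 2α₂)·DIC = (0.9326 + 2×0.05008) × 3.532 = 3.65 mmol/kg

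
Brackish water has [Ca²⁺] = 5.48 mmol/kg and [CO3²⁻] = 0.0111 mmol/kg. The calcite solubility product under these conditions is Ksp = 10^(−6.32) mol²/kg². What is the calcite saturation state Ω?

Ω = 0.127

Ksp = 10^(−6.32) = 4.786×10^-7
Ω = [Ca²⁺][CO3²⁻]/Ksp = (5.48×10^-3)(0.0111×10^-3) / 4.786×10^-7 = 0.127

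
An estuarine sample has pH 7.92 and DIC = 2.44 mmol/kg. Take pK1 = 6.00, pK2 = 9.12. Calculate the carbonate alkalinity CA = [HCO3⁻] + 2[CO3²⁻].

CA = [HCO3⁻] + 2[CO3²⁻] = (α₁ + 2α₂)·DIC
At pH 7.92: [H⁺]/K1 = 10^-1.92 = 0.012023, K2/[H⁺] = 10^-1.20 = 0.063096
α₁ = 1/(1 + 0.012023 + 0.063096) = 1/1.0751 = 0.9301; α₂ = α₁·K2/[H⁺] = 0.05869
α₁ + 2α₂ = 1.0475
CA = 1.0475 × 2.44 = 2.56 mmol/kg

CA = 2.56 mmol/kg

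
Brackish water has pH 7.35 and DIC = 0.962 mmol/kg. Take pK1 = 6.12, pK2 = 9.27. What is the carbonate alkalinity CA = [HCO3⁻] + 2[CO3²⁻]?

CA = 0.920 mmol/kg

CA = [HCO3⁻] + 2[CO3²⁻] = (α₁ + 2α₂)·DIC
At pH 7.35: [H⁺]/K1 = 10^-1.23 = 0.058884, K2/[H⁺] = 10^-1.92 = 0.012023
α₁ = 1/(1 + 0.058884 + 0.012023) = 1/1.0709 = 0.9338; α₂ = α₁·K2/[H⁺] = 0.01123
α₁ + 2α₂ = 0.9562
CA = 0.9562 × 0.962 = 0.920 mmol/kg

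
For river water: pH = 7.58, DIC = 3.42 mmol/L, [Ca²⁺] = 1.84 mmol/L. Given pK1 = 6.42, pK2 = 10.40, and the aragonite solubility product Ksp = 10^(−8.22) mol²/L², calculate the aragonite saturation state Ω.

Ω = 1.48

α₂ = 1 / (1 + [H⁺]/K2 + [H⁺]²/(K1K2)) = 1 / (1 + 10^+2.82 + 10^+1.66)
   = 1 / (1 + 660.69 + 45.709) = 1/707.40 = 0.001414
[CO3²⁻] = α₂ × DIC = 0.001414 × 3.42 = 0.004835 mmol/L = 4.835 μmol/L
Ksp = 10^(−8.22) = 6.026×10^-9
Ω = [Ca²⁺][CO3²⁻]/Ksp = (1.84×10^-3)(4.835×10^-6) / 6.026×10^-9 = 1.48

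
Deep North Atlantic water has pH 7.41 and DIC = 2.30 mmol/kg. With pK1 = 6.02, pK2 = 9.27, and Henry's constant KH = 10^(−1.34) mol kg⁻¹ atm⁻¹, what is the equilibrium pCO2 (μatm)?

α₀ = 1 / (1 + K1/[H⁺] + K1K2/[H⁺]²) = 1 / (1 + 10^+1.39 + 10^-0.47)
   = 1 / (1 + 24.547 + 0.33884) = 1/25.886 = 0.03863
[CO2*] = α₀ × DIC = 0.03863 × 2.30 = 0.08885 mmol/kg
pCO2 = [CO2*]/KH = 8.885×10^-5 / 4.571×10^-2 = 1940 μatm

pCO2 = 1940 μatm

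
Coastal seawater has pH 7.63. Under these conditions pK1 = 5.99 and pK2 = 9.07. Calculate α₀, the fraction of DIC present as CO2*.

α₀ = 1 / (1 + K1/[H⁺] + K1K2/[H⁺]²) = 1 / (1 + 10^+1.64 + 10^+0.20)
   = 1 / (1 + 43.652 + 1.5849) = 1/46.236 = 0.02163

α₀ = 0.0216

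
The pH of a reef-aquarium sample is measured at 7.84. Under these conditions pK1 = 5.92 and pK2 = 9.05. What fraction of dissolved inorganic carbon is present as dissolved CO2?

α₀ = 0.0112

α₀ = 1 / (1 + K1/[H⁺] + K1K2/[H⁺]²) = 1 / (1 + 10^+1.92 + 10^+0.71)
   = 1 / (1 + 83.176 + 5.1286) = 1/89.305 = 0.01120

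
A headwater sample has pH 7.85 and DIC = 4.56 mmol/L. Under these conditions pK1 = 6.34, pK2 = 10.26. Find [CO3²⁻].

[CO3²⁻] = 17.1 μmol/L

α₂ = 1 / (1 + [H⁺]/K2 + [H⁺]²/(K1K2)) = 1 / (1 + 10^+2.41 + 10^+0.90)
   = 1 / (1 + 257.04 + 7.9433) = 1/265.98 = 0.003760
[CO3²⁻] = α₂ × DIC = 0.003760 × 4.56 = 0.0171 mmol/L = 17.1 μmol/L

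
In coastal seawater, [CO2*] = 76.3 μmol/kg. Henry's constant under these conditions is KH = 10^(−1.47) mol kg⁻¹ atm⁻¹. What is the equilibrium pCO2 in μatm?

pCO2 = 2250 μatm

KH = 10^(−1.47) = 3.388×10^-2 mol kg⁻¹ atm⁻¹
pCO2 = [CO2*]/KH = 76.3×10^-6 / 3.388×10^-2 = 2.25×10^-3 atm = 2250 μatm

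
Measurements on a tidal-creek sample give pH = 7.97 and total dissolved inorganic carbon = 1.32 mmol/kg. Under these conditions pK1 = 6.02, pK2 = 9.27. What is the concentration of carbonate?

[CO3²⁻] = 0.0623 mmol/kg

α₂ = 1 / (1 + [H⁺]/K2 + [H⁺]²/(K1K2)) = 1 / (1 + 10^+1.30 + 10^-0.65)
   = 1 / (1 + 19.953 + 0.22387) = 1/21.176 = 0.04722
[CO3²⁻] = α₂ × DIC = 0.04722 × 1.32 = 0.0623 mmol/kg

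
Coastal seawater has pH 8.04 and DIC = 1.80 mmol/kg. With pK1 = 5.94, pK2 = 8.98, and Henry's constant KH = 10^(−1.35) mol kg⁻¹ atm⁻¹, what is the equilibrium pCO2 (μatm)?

α₀ = 1 / (1 + K1/[H⁺] + K1K2/[H⁺]²) = 1 / (1 + 10^+2.10 + 10^+1.16)
   = 1 / (1 + 125.89 + 14.454) = 1/141.35 = 0.007075
[CO2*] = α₀ × DIC = 0.007075 × 1.80 = 0.01273 mmol/kg = 12.73 μmol/kg
pCO2 = [CO2*]/KH = 1.273×10^-5 / 4.467×10^-2 = 285 μatm

pCO2 = 285 μatm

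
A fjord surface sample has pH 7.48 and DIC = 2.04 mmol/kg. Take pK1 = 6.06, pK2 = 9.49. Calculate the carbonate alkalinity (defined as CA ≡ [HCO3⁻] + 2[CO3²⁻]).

CA = [HCO3⁻] + 2[CO3²⁻] = (α₁ + 2α₂)·DIC
At pH 7.48: [H⁺]/K1 = 10^-1.42 = 0.038019, K2/[H⁺] = 10^-2.01 = 0.0097724
α₁ = 1/(1 + 0.038019 + 0.0097724) = 1/1.0478 = 0.9544; α₂ = α₁·K2/[H⁺] = 0.009327
α₁ + 2α₂ = 0.9730
CA = 0.9730 × 2.04 = 1.99 mmol/kg

CA = 1.99 mmol/kg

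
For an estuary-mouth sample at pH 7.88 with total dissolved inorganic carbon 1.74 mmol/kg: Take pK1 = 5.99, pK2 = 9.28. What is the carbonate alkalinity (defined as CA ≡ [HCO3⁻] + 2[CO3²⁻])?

CA = [HCO3⁻] + 2[CO3²⁻] = (α₁ + 2α₂)·DIC
At pH 7.88: [H⁺]/K1 = 10^-1.89 = 0.012882, K2/[H⁺] = 10^-1.40 = 0.039811
α₁ = 1/(1 + 0.012882 + 0.039811) = 1/1.0527 = 0.9499; α₂ = α₁·K2/[H⁺] = 0.03782
α₁ + 2α₂ = 1.0256
CA = 1.0256 × 1.74 = 1.78 mmol/kg

CA = 1.78 mmol/kg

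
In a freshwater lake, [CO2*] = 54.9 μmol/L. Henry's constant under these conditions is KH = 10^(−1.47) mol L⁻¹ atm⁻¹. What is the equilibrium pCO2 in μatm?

pCO2 = 1620 μatm

KH = 10^(−1.47) = 3.388×10^-2 mol L⁻¹ atm⁻¹
pCO2 = [CO2*]/KH = 54.9×10^-6 / 3.388×10^-2 = 1.62×10^-3 atm = 1620 μatm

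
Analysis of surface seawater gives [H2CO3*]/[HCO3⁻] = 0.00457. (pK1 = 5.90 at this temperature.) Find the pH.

From K1 = [H⁺][HCO3⁻]/[H2CO3*]:  pH = pK1 − log₁₀([H2CO3*]/[HCO3⁻])
log₁₀(0.00457) = -2.340
pH = 5.90 − (-2.340) = 8.24

pH = 8.24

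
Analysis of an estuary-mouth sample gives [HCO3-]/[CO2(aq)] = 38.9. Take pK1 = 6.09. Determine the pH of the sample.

pH = 7.68

From K1 = [H⁺][HCO3-]/[CO2(aq)]:  pH = pK1 + log₁₀([HCO3-]/[CO2(aq)])
log₁₀(38.9) = +1.590
pH = 6.09 + (+1.590) = 7.68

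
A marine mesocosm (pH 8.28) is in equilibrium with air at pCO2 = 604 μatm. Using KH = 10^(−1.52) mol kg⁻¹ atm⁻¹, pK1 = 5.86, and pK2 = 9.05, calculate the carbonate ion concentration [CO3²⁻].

[CO2*] = KH · pCO2 = 10^(−1.52) × 604×10^-6 = 1.824×10^-5 mol/kg
α₀ = 1/(1 + K1/[H⁺] + K1K2/[H⁺]²) = 1/(1 + 10^+2.42 + 10^+1.65) = 0.003239
DIC = [CO2*]/α₀ = 1.824×10^-5 / 0.003239 = 5.631 mmol/kg
[CO3²⁻] = α₂·DIC; α₂ = 0.1447, so [CO3²⁻] = 0.1447 × 5.631 = 0.815 mmol/kg

[CO3²⁻] = 0.815 mmol/kg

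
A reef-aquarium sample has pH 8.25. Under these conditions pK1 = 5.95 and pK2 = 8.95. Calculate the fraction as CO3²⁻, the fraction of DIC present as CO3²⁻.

α₂ = 1 / (1 + [H⁺]/K2 + [H⁺]²/(K1K2)) = 1 / (1 + 10^+0.70 + 10^-1.60)
   = 1 / (1 + 5.0119 + 0.025119) = 1/6.0370 = 0.1656

α₂ = 0.166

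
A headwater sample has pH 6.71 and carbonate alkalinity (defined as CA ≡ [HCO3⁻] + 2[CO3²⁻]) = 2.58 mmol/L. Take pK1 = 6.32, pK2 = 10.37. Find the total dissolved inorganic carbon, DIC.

CA = [HCO3⁻] + 2[CO3²⁻] = (α₁ + 2α₂)·DIC
At pH 6.71: [H⁺]/K1 = 10^-0.39 = 0.40738, K2/[H⁺] = 10^-3.66 = 0.00021878
α₁ = 1/(1 + 0.40738 + 0.00021878) = 1/1.4076 = 0.7104; α₂ = α₁·K2/[H⁺] = 0.0001554
α₁ + 2α₂ = 0.7107
DIC = CA / (α₁ + 2α₂) = 2.58 / 0.7107 = 3.63 mmol/L

DIC = 3.63 mmol/L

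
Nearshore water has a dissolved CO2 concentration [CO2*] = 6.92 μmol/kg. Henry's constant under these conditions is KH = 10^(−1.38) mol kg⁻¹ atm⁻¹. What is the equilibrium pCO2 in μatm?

pCO2 = 166 μatm

KH = 10^(−1.38) = 4.169×10^-2 mol kg⁻¹ atm⁻¹
pCO2 = [CO2*]/KH = 6.92×10^-6 / 4.169×10^-2 = 1.66×10^-4 atm = 166 μatm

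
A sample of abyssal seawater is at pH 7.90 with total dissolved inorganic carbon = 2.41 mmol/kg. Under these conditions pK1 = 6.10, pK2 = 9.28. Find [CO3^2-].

[CO3²⁻] = 0.0950 mmol/kg

α₂ = 1 / (1 + [H⁺]/K2 + [H⁺]²/(K1K2)) = 1 / (1 + 10^+1.38 + 10^-0.42)
   = 1 / (1 + 23.988 + 0.38019) = 1/25.369 = 0.03942
[CO3²⁻] = α₂ × DIC = 0.03942 × 2.41 = 0.0950 mmol/kg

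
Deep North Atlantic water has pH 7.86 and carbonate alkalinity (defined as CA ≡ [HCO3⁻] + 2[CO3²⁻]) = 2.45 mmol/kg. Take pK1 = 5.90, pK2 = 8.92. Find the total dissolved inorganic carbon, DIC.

DIC = 2.29 mmol/kg

CA = [HCO3⁻] + 2[CO3²⁻] = (α₁ + 2α₂)·DIC
At pH 7.86: [H⁺]/K1 = 10^-1.96 = 0.010965, K2/[H⁺] = 10^-1.06 = 0.087096
α₁ = 1/(1 + 0.010965 + 0.087096) = 1/1.0981 = 0.9107; α₂ = α₁·K2/[H⁺] = 0.07932
α₁ + 2α₂ = 1.0693
DIC = CA / (α₁ + 2α₂) = 2.45 / 1.0693 = 2.29 mmol/kg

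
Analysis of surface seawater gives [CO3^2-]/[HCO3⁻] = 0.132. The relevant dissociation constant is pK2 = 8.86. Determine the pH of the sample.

pH = 7.98

From K2 = [H⁺][CO3^2-]/[HCO3⁻]:  pH = pK2 + log₁₀([CO3^2-]/[HCO3⁻])
log₁₀(0.132) = -0.879
pH = 8.86 + (-0.879) = 7.98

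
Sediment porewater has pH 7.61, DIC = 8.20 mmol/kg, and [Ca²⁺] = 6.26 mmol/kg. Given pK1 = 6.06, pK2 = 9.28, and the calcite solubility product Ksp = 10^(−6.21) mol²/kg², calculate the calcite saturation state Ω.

Ω = 1.70

α₂ = 1 / (1 + [H⁺]/K2 + [H⁺]²/(K1K2)) = 1 / (1 + 10^+1.67 + 10^+0.12)
   = 1 / (1 + 46.774 + 1.3183) = 1/49.092 = 0.02037
[CO3²⁻] = α₂ × DIC = 0.02037 × 8.20 = 0.1670 mmol/kg
Ksp = 10^(−6.21) = 6.166×10^-7
Ω = [Ca²⁺][CO3²⁻]/Ksp = (6.26×10^-3)(1.670×10^-4) / 6.166×10^-7 = 1.70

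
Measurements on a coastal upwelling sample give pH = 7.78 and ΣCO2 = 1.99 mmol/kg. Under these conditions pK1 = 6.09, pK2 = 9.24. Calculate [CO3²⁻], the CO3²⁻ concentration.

[CO3²⁻] = 0.0654 mmol/kg

α₂ = 1 / (1 + [H⁺]/K2 + [H⁺]²/(K1K2)) = 1 / (1 + 10^+1.46 + 10^-0.23)
   = 1 / (1 + 28.840 + 0.58884) = 1/30.429 = 0.03286
[CO3²⁻] = α₂ × DIC = 0.03286 × 1.99 = 0.0654 mmol/kg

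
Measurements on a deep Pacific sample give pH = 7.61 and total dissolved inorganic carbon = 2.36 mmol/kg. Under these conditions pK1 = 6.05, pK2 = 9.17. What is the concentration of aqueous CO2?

α₀ = 1 / (1 + K1/[H⁺] + K1K2/[H⁺]²) = 1 / (1 + 10^+1.56 + 10^+0.00)
   = 1 / (1 + 36.308 + 1.0000) = 1/38.308 = 0.02610
[CO2*] = α₀ × DIC = 0.02610 × 2.36 = 0.0616 mmol/kg

[CO2*] = 0.0616 mmol/kg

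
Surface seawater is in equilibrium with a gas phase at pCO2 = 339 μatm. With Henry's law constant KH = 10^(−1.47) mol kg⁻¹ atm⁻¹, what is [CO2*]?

KH = 10^(−1.47) = 3.388×10^-2 mol kg⁻¹ atm⁻¹
[CO2*] = KH · pCO2 = 3.388×10^-2 × 339×10^-6 atm = 1.15×10^-5 mol/kg

[CO2*] = 11.5 μmol/kg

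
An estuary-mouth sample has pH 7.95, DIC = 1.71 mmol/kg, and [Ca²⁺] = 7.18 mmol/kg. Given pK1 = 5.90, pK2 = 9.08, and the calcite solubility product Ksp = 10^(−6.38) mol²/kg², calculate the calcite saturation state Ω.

α₂ = 1 / (1 + [H⁺]/K2 + [H⁺]²/(K1K2)) = 1 / (1 + 10^+1.13 + 10^-0.92)
   = 1 / (1 + 13.490 + 0.12023) = 1/14.610 = 0.06845
[CO3²⁻] = α₂ × DIC = 0.06845 × 1.71 = 0.1170 mmol/kg
Ksp = 10^(−6.38) = 4.169×10^-7
Ω = [Ca²⁺][CO3²⁻]/Ksp = (7.18×10^-3)(1.170×10^-4) / 4.169×10^-7 = 2.02

Ω = 2.02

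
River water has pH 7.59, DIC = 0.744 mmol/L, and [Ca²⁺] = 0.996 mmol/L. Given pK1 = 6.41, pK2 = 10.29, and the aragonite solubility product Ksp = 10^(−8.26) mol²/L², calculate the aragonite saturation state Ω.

α₂ = 1 / (1 + [H⁺]/K2 + [H⁺]²/(K1K2)) = 1 / (1 + 10^+2.70 + 10^+1.52)
   = 1 / (1 + 501.19 + 33.113) = 1/535.30 = 0.001868
[CO3²⁻] = α₂ × DIC = 0.001868 × 0.744 = 0.001390 mmol/L = 1.390 μmol/L
Ksp = 10^(−8.26) = 5.495×10^-9
Ω = [Ca²⁺][CO3²⁻]/Ksp = (0.996×10^-3)(1.390×10^-6) / 5.495×10^-9 = 0.252

Ω = 0.252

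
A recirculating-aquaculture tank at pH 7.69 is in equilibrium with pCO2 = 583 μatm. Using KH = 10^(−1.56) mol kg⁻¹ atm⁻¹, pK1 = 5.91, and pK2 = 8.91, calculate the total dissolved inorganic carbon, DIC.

DIC = 1.04 mmol/kg

[CO2*] = KH · pCO2 = 10^(−1.56) × 583×10^-6 = 1.606×10^-5 mol/kg
α₀ = 1/(1 + K1/[H⁺] + K1K2/[H⁺]²) = 1/(1 + 10^+1.78 + 10^+0.56) = 0.01541
DIC = [CO2*]/α₀ = 1.606×10^-5 / 0.01541 = 1.04 mmol/kg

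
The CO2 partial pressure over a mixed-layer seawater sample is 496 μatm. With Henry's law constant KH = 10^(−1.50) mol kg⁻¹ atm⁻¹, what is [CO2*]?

[CO2*] = 15.7 μmol/kg

KH = 10^(−1.50) = 3.162×10^-2 mol kg⁻¹ atm⁻¹
[CO2*] = KH · pCO2 = 3.162×10^-2 × 496×10^-6 atm = 1.57×10^-5 mol/kg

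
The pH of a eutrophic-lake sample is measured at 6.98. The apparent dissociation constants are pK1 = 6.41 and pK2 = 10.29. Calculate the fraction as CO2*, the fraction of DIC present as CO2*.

α₀ = 0.212

α₀ = 1 / (1 + K1/[H⁺] + K1K2/[H⁺]²) = 1 / (1 + 10^+0.57 + 10^-2.74)
   = 1 / (1 + 3.7154 + 0.0018197) = 1/4.7172 = 0.2120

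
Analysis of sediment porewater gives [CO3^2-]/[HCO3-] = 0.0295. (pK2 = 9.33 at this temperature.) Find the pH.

From K2 = [H⁺][CO3^2-]/[HCO3-]:  pH = pK2 + log₁₀([CO3^2-]/[HCO3-])
log₁₀(0.0295) = -1.530
pH = 9.33 + (-1.530) = 7.80

pH = 7.80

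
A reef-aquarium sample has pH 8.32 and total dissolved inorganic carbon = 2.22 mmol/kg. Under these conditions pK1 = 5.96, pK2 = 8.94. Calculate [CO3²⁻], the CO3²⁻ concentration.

α₂ = 1 / (1 + [H⁺]/K2 + [H⁺]²/(K1K2)) = 1 / (1 + 10^+0.62 + 10^-1.74)
   = 1 / (1 + 4.1687 + 0.018197) = 1/5.1869 = 0.1928
[CO3²⁻] = α₂ × DIC = 0.1928 × 2.22 = 0.428 mmol/kg

[CO3²⁻] = 0.428 mmol/kg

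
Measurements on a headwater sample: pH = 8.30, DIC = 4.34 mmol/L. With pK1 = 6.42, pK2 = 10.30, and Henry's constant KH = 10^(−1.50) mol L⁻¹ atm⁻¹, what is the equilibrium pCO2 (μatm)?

α₀ = 1 / (1 + K1/[H⁺] + K1K2/[H⁺]²) = 1 / (1 + 10^+1.88 + 10^-0.12)
   = 1 / (1 + 75.858 + 0.75858) = 1/77.616 = 0.01288
[CO2*] = α₀ × DIC = 0.01288 × 4.34 = 0.05592 mmol/L
pCO2 = [CO2*]/KH = 5.592×10^-5 / 3.162×10^-2 = 1770 μatm

pCO2 = 1770 μatm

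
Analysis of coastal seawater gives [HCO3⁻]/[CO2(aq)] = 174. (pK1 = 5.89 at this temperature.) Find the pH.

pH = 8.13

From K1 = [H⁺][HCO3⁻]/[CO2(aq)]:  pH = pK1 + log₁₀([HCO3⁻]/[CO2(aq)])
log₁₀(174) = +2.241
pH = 5.89 + (+2.241) = 8.13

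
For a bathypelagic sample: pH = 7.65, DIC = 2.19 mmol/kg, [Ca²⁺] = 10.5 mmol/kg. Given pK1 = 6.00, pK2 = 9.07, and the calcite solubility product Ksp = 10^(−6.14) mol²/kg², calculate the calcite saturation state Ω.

Ω = 1.14

α₂ = 1 / (1 + [H⁺]/K2 + [H⁺]²/(K1K2)) = 1 / (1 + 10^+1.42 + 10^-0.23)
   = 1 / (1 + 26.303 + 0.58884) = 1/27.892 = 0.03585
[CO3²⁻] = α₂ × DIC = 0.03585 × 2.19 = 0.07852 mmol/kg
Ksp = 10^(−6.14) = 7.244×10^-7
Ω = [Ca²⁺][CO3²⁻]/Ksp = (10.5×10^-3)(7.852×10^-5) / 7.244×10^-7 = 1.14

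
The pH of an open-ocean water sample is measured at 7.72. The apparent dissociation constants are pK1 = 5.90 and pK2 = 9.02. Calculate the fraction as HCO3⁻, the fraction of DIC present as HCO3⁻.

α₁ = 1 / (1 + [H⁺]/K1 + K2/[H⁺]) = 1 / (1 + 10^-1.82 + 10^-1.30)
   = 1 / (1 + 0.015136 + 0.050119) = 1/1.0653 = 0.9387

α₁ = 0.939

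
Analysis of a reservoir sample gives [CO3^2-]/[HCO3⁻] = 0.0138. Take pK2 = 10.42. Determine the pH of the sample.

pH = 8.56

From K2 = [H⁺][CO3^2-]/[HCO3⁻]:  pH = pK2 + log₁₀([CO3^2-]/[HCO3⁻])
log₁₀(0.0138) = -1.860
pH = 10.42 + (-1.860) = 8.56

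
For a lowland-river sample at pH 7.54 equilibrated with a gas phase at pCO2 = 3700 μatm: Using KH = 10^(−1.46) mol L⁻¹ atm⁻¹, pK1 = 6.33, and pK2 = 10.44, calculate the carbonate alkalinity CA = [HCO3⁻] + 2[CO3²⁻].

[CO2*] = KH · pCO2 = 10^(−1.46) × 3700×10^-6 = 1.283×10^-4 mol/L
α₀ = 1/(1 + K1/[H⁺] + K1K2/[H⁺]²) = 1/(1 + 10^+1.21 + 10^-1.69) = 0.05801
DIC = [CO2*]/α₀ = 1.283×10^-4 / 0.05801 = 2.212 mmol/L
CA = (α₁ + 2α₂)·DIC = (0.9408 + 2×0.001184) × 2.212 = 2.09 mmol/L

CA = 2.09 mmol/L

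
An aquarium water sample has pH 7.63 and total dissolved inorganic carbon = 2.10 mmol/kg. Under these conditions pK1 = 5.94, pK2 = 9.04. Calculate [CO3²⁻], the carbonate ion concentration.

[CO3²⁻] = 0.0771 mmol/kg

α₂ = 1 / (1 + [H⁺]/K2 + [H⁺]²/(K1K2)) = 1 / (1 + 10^+1.41 + 10^-0.28)
   = 1 / (1 + 25.704 + 0.52481) = 1/27.229 = 0.03673
[CO3²⁻] = α₂ × DIC = 0.03673 × 2.10 = 0.0771 mmol/kg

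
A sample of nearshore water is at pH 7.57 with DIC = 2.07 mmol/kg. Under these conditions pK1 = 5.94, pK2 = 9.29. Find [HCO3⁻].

α₁ = 1 / (1 + [H⁺]/K1 + K2/[H⁺]) = 1 / (1 + 10^-1.63 + 10^-1.72)
   = 1 / (1 + 0.023442 + 0.019055) = 1/1.0425 = 0.9592
[HCO3⁻] = α₁ × DIC = 0.9592 × 2.07 = 1.99 mmol/kg

[HCO3⁻] = 1.99 mmol/kg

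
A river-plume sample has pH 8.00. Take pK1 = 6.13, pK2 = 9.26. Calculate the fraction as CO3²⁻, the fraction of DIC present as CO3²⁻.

α₂ = 0.0514

α₂ = 1 / (1 + [H⁺]/K2 + [H⁺]²/(K1K2)) = 1 / (1 + 10^+1.26 + 10^-0.61)
   = 1 / (1 + 18.197 + 0.24547) = 1/19.442 = 0.05143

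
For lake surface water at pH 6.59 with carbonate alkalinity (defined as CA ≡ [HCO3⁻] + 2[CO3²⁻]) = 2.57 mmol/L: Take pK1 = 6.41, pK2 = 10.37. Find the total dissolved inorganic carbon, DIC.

CA = [HCO3⁻] + 2[CO3²⁻] = (α₁ + 2α₂)·DIC
At pH 6.59: [H⁺]/K1 = 10^-0.18 = 0.66069, K2/[H⁺] = 10^-3.78 = 0.00016596
α₁ = 1/(1 + 0.66069 + 0.00016596) = 1/1.6609 = 0.6021; α₂ = α₁·K2/[H⁺] = 9.992×10^-5
α₁ + 2α₂ = 0.6023
DIC = CA / (α₁ + 2α₂) = 2.57 / 0.6023 = 4.27 mmol/L

DIC = 4.27 mmol/L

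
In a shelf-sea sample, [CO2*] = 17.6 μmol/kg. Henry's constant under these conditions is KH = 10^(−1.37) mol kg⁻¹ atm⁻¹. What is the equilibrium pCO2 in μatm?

pCO2 = 413 μatm

KH = 10^(−1.37) = 4.266×10^-2 mol kg⁻¹ atm⁻¹
pCO2 = [CO2*]/KH = 17.6×10^-6 / 4.266×10^-2 = 4.13×10^-4 atm = 413 μatm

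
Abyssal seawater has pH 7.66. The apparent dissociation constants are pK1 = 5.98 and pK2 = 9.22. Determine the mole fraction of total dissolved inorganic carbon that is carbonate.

α₂ = 0.0263

α₂ = 1 / (1 + [H⁺]/K2 + [H⁺]²/(K1K2)) = 1 / (1 + 10^+1.56 + 10^-0.12)
   = 1 / (1 + 36.308 + 0.75858) = 1/38.066 = 0.02627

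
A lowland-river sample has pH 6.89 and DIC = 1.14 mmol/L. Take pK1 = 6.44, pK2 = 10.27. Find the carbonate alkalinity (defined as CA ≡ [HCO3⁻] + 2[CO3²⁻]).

CA = 0.842 mmol/L

CA = [HCO3⁻] + 2[CO3²⁻] = (α₁ + 2α₂)·DIC
At pH 6.89: [H⁺]/K1 = 10^-0.45 = 0.35481, K2/[H⁺] = 10^-3.38 = 0.00041687
α₁ = 1/(1 + 0.35481 + 0.00041687) = 1/1.3552 = 0.7379; α₂ = α₁·K2/[H⁺] = 0.0003076
α₁ + 2α₂ = 0.7385
CA = 0.7385 × 1.14 = 0.842 mmol/L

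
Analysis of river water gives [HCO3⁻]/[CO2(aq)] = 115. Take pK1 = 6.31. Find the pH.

From K1 = [H⁺][HCO3⁻]/[CO2(aq)]:  pH = pK1 + log₁₀([HCO3⁻]/[CO2(aq)])
log₁₀(115) = +2.061
pH = 6.31 + (+2.061) = 8.37

pH = 8.37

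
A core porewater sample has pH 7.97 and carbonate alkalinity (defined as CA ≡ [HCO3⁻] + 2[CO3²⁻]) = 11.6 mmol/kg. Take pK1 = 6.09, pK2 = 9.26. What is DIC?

DIC = 11.2 mmol/kg

CA = [HCO3⁻] + 2[CO3²⁻] = (α₁ + 2α₂)·DIC
At pH 7.97: [H⁺]/K1 = 10^-1.88 = 0.013183, K2/[H⁺] = 10^-1.29 = 0.051286
α₁ = 1/(1 + 0.013183 + 0.051286) = 1/1.0645 = 0.9394; α₂ = α₁·K2/[H⁺] = 0.04818
α₁ + 2α₂ = 1.0358
DIC = CA / (α₁ + 2α₂) = 11.6 / 1.0358 = 11.2 mmol/kg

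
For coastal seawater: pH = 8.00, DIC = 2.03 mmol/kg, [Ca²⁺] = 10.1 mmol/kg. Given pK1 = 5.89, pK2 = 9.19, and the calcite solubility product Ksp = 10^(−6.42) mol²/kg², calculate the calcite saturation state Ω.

α₂ = 1 / (1 + [H⁺]/K2 + [H⁺]²/(K1K2)) = 1 / (1 + 10^+1.19 + 10^-0.92)
   = 1 / (1 + 15.488 + 0.12023) = 1/16.608 = 0.06021
[CO3²⁻] = α₂ × DIC = 0.06021 × 2.03 = 0.1222 mmol/kg
Ksp = 10^(−6.42) = 3.802×10^-7
Ω = [Ca²⁺][CO3²⁻]/Ksp = (10.1×10^-3)(1.222×10^-4) / 3.802×10^-7 = 3.25

Ω = 3.25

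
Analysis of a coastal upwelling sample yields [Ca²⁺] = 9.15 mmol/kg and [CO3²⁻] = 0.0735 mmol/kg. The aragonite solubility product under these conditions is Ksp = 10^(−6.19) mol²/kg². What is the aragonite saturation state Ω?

Ω = 1.04

Ksp = 10^(−6.19) = 6.457×10^-7
Ω = [Ca²⁺][CO3²⁻]/Ksp = (9.15×10^-3)(0.0735×10^-3) / 6.457×10^-7 = 1.04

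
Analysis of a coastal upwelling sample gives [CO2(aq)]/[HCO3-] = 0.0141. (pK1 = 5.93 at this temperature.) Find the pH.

pH = 7.78

From K1 = [H⁺][HCO3-]/[CO2(aq)]:  pH = pK1 − log₁₀([CO2(aq)]/[HCO3-])
log₁₀(0.0141) = -1.851
pH = 5.93 − (-1.851) = 7.78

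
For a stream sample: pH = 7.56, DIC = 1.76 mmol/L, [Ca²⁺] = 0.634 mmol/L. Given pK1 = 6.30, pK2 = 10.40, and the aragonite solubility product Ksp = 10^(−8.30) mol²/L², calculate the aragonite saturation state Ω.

Ω = 0.305

α₂ = 1 / (1 + [H⁺]/K2 + [H⁺]²/(K1K2)) = 1 / (1 + 10^+2.84 + 10^+1.58)
   = 1 / (1 + 691.83 + 38.019) = 1/730.85 = 0.001368
[CO3²⁻] = α₂ × DIC = 0.001368 × 1.76 = 0.002408 mmol/L = 2.408 μmol/L
Ksp = 10^(−8.30) = 5.012×10^-9
Ω = [Ca²⁺][CO3²⁻]/Ksp = (0.634×10^-3)(2.408×10^-6) / 5.012×10^-9 = 0.305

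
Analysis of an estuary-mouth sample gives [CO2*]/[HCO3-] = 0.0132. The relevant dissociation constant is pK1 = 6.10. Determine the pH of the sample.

pH = 7.98

From K1 = [H⁺][HCO3-]/[CO2*]:  pH = pK1 − log₁₀([CO2*]/[HCO3-])
log₁₀(0.0132) = -1.879
pH = 6.10 − (-1.879) = 7.98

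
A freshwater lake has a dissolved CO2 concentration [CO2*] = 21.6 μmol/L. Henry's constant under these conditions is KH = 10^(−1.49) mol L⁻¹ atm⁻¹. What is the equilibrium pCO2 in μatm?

pCO2 = 668 μatm

KH = 10^(−1.49) = 3.236×10^-2 mol L⁻¹ atm⁻¹
pCO2 = [CO2*]/KH = 21.6×10^-6 / 3.236×10^-2 = 6.68×10^-4 atm = 668 μatm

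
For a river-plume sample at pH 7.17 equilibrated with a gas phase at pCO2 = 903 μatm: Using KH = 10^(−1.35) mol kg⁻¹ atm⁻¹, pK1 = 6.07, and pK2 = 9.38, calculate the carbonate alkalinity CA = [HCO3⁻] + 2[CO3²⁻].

CA = 0.514 mmol/kg

[CO2*] = KH · pCO2 = 10^(−1.35) × 903×10^-6 = 4.034×10^-5 mol/kg
α₀ = 1/(1 + K1/[H⁺] + K1K2/[H⁺]²) = 1/(1 + 10^+1.10 + 10^-1.11) = 0.07317
DIC = [CO2*]/α₀ = 4.034×10^-5 / 0.07317 = 0.5513 mmol/kg
CA = (α₁ + 2α₂)·DIC = (0.9212 + 2×0.005680) × 0.5513 = 0.514 mmol/kg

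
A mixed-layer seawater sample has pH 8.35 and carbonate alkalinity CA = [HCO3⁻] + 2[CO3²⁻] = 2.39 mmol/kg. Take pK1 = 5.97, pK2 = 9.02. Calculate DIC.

CA = [HCO3⁻] + 2[CO3²⁻] = (α₁ + 2α₂)·DIC
At pH 8.35: [H⁺]/K1 = 10^-2.38 = 0.0041687, K2/[H⁺] = 10^-0.67 = 0.21380
α₁ = 1/(1 + 0.0041687 + 0.21380) = 1/1.2180 = 0.8210; α₂ = α₁·K2/[H⁺] = 0.1755
α₁ + 2α₂ = 1.1721
DIC = CA / (α₁ + 2α₂) = 2.39 / 1.1721 = 2.04 mmol/kg

DIC = 2.04 mmol/kg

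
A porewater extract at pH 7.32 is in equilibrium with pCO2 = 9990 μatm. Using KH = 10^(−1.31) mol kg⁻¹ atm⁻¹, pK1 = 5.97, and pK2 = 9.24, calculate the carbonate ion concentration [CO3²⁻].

[CO3²⁻] = 0.132 mmol/kg

[CO2*] = KH · pCO2 = 10^(−1.31) × 9990×10^-6 = 4.893×10^-4 mol/kg
α₀ = 1/(1 + K1/[H⁺] + K1K2/[H⁺]²) = 1/(1 + 10^+1.35 + 10^-0.57) = 0.04227
DIC = [CO2*]/α₀ = 4.893×10^-4 / 0.04227 = 11.57 mmol/kg
[CO3²⁻] = α₂·DIC; α₂ = 0.01138, so [CO3²⁻] = 0.01138 × 11.57 = 0.132 mmol/kg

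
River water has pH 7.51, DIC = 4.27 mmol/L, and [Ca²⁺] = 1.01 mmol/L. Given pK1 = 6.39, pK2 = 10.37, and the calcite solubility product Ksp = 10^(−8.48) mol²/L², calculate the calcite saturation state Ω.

α₂ = 1 / (1 + [H⁺]/K2 + [H⁺]²/(K1K2)) = 1 / (1 + 10^+2.86 + 10^+1.74)
   = 1 / (1 + 724.44 + 54.954) = 1/780.39 = 0.001281
[CO3²⁻] = α₂ × DIC = 0.001281 × 4.27 = 0.005472 mmol/L = 5.472 μmol/L
Ksp = 10^(−8.48) = 3.311×10^-9
Ω = [Ca²⁺][CO3²⁻]/Ksp = (1.01×10^-3)(5.472×10^-6) / 3.311×10^-9 = 1.67

Ω = 1.67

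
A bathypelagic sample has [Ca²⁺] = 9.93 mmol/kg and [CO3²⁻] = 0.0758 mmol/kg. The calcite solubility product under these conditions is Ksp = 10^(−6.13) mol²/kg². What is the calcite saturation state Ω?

Ksp = 10^(−6.13) = 7.413×10^-7
Ω = [Ca²⁺][CO3²⁻]/Ksp = (9.93×10^-3)(0.0758×10^-3) / 7.413×10^-7 = 1.02

Ω = 1.02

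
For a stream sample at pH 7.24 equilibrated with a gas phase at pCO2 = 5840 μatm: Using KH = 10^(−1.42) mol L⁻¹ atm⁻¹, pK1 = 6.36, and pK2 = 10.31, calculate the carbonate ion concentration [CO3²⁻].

[CO2*] = KH · pCO2 = 10^(−1.42) × 5840×10^-6 = 2.220×10^-4 mol/L
α₀ = 1/(1 + K1/[H⁺] + K1K2/[H⁺]²) = 1/(1 + 10^+0.88 + 10^-2.19) = 0.1164
DIC = [CO2*]/α₀ = 2.220×10^-4 / 0.1164 = 1.908 mmol/L
[CO3²⁻] = α₂·DIC; α₂ = 0.0007514, so [CO3²⁻] = 0.0007514 × 1.908 = 0.00143 mmol/L = 1.43 μmol/L

[CO3²⁻] = 1.43 μmol/L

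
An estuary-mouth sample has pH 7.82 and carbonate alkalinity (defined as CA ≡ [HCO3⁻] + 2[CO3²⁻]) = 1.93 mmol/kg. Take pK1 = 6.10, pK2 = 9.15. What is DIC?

CA = [HCO3⁻] + 2[CO3²⁻] = (α₁ + 2α₂)·DIC
At pH 7.82: [H⁺]/K1 = 10^-1.72 = 0.019055, K2/[H⁺] = 10^-1.33 = 0.046774
α₁ = 1/(1 + 0.019055 + 0.046774) = 1/1.0658 = 0.9382; α₂ = α₁·K2/[H⁺] = 0.04388
α₁ + 2α₂ = 1.0260
DIC = CA / (α₁ + 2α₂) = 1.93 / 1.0260 = 1.88 mmol/kg

DIC = 1.88 mmol/kg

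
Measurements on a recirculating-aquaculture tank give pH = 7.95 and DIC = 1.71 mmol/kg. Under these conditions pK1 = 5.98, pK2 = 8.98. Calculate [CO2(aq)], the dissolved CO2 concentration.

α₀ = 1 / (1 + K1/[H⁺] + K1K2/[H⁺]²) = 1 / (1 + 10^+1.97 + 10^+0.94)
   = 1 / (1 + 93.325 + 8.7096) = 1/103.04 = 0.009705
[CO2*] = α₀ × DIC = 0.009705 × 1.71 = 0.0166 mmol/kg = 16.6 μmol/kg

[CO2*] = 16.6 μmol/kg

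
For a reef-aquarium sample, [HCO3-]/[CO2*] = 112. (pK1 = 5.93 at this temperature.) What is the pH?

pH = 7.98

From K1 = [H⁺][HCO3-]/[CO2*]:  pH = pK1 + log₁₀([HCO3-]/[CO2*])
log₁₀(112) = +2.049
pH = 5.93 + (+2.049) = 7.98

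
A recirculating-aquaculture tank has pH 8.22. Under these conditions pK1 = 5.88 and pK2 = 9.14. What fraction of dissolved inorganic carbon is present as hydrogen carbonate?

α₁ = 0.889

α₁ = 1 / (1 + [H⁺]/K1 + K2/[H⁺]) = 1 / (1 + 10^-2.34 + 10^-0.92)
   = 1 / (1 + 0.0045709 + 0.12023) = 1/1.1248 = 0.8890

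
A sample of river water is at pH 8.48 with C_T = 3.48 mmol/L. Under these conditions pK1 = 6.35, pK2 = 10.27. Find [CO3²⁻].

α₂ = 1 / (1 + [H⁺]/K2 + [H⁺]²/(K1K2)) = 1 / (1 + 10^+1.79 + 10^-0.34)
   = 1 / (1 + 61.660 + 0.45709) = 1/63.117 = 0.01584
[CO3²⁻] = α₂ × DIC = 0.01584 × 3.48 = 0.0551 mmol/L

[CO3²⁻] = 0.0551 mmol/L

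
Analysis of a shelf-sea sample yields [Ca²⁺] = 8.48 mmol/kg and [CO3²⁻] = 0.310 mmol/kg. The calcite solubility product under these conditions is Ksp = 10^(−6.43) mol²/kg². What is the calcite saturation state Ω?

Ksp = 10^(−6.43) = 3.715×10^-7
Ω = [Ca²⁺][CO3²⁻]/Ksp = (8.48×10^-3)(0.310×10^-3) / 3.715×10^-7 = 7.08

Ω = 7.08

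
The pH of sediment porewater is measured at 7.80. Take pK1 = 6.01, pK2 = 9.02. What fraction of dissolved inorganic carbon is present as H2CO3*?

α₀ = 0.0151

α₀ = 1 / (1 + K1/[H⁺] + K1K2/[H⁺]²) = 1 / (1 + 10^+1.79 + 10^+0.57)
   = 1 / (1 + 61.660 + 3.7154) = 1/66.375 = 0.01507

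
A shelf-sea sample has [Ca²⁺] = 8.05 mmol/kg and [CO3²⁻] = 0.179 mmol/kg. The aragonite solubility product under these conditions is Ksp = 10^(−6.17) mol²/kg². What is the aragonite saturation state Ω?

Ω = 2.13

Ksp = 10^(−6.17) = 6.761×10^-7
Ω = [Ca²⁺][CO3²⁻]/Ksp = (8.05×10^-3)(0.179×10^-3) / 6.761×10^-7 = 2.13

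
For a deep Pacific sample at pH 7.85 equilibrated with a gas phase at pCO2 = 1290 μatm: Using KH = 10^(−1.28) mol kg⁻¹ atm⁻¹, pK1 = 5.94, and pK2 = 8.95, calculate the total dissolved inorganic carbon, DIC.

DIC = 6.01 mmol/kg

[CO2*] = KH · pCO2 = 10^(−1.28) × 1290×10^-6 = 6.770×10^-5 mol/kg
α₀ = 1/(1 + K1/[H⁺] + K1K2/[H⁺]²) = 1/(1 + 10^+1.91 + 10^+0.81) = 0.01127
DIC = [CO2*]/α₀ = 6.770×10^-5 / 0.01127 = 6.01 mmol/kg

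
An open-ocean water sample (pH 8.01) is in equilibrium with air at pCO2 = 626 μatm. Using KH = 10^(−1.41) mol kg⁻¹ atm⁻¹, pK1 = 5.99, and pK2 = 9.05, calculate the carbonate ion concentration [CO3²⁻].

[CO2*] = KH · pCO2 = 10^(−1.41) × 626×10^-6 = 2.435×10^-5 mol/kg
α₀ = 1/(1 + K1/[H⁺] + K1K2/[H⁺]²) = 1/(1 + 10^+2.02 + 10^+0.98) = 0.008676
DIC = [CO2*]/α₀ = 2.435×10^-5 / 0.008676 = 2.807 mmol/kg
[CO3²⁻] = α₂·DIC; α₂ = 0.08285, so [CO3²⁻] = 0.08285 × 2.807 = 0.233 mmol/kg

[CO3²⁻] = 0.233 mmol/kg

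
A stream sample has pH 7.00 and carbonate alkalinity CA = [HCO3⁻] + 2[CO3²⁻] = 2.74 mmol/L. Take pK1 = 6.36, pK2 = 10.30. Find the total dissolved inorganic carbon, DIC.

CA = [HCO3⁻] + 2[CO3²⁻] = (α₁ + 2α₂)·DIC
At pH 7.00: [H⁺]/K1 = 10^-0.64 = 0.22909, K2/[H⁺] = 10^-3.30 = 0.00050119
α₁ = 1/(1 + 0.22909 + 0.00050119) = 1/1.2296 = 0.8133; α₂ = α₁·K2/[H⁺] = 0.0004076
α₁ + 2α₂ = 0.8141
DIC = CA / (α₁ + 2α₂) = 2.74 / 0.8141 = 3.37 mmol/L

DIC = 3.37 mmol/L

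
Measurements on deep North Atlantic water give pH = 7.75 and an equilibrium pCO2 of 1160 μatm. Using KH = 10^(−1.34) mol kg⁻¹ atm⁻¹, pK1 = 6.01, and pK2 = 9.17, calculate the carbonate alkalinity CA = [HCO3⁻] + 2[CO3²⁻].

[CO2*] = KH · pCO2 = 10^(−1.34) × 1160×10^-6 = 5.302×10^-5 mol/kg
α₀ = 1/(1 + K1/[H⁺] + K1K2/[H⁺]²) = 1/(1 + 10^+1.74 + 10^+0.32) = 0.01723
DIC = [CO2*]/α₀ = 5.302×10^-5 / 0.01723 = 3.078 mmol/kg
CA = (α₁ + 2α₂)·DIC = (0.9468 + 2×0.03600) × 3.078 = 3.14 mmol/kg

CA = 3.14 mmol/kg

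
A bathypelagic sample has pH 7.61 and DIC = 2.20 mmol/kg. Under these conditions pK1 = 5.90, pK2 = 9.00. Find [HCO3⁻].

α₁ = 1 / (1 + [H⁺]/K1 + K2/[H⁺]) = 1 / (1 + 10^-1.71 + 10^-1.39)
   = 1 / (1 + 0.019498 + 0.040738) = 1/1.0602 = 0.9432
[HCO3⁻] = α₁ × DIC = 0.9432 × 2.20 = 2.08 mmol/kg

[HCO3⁻] = 2.08 mmol/kg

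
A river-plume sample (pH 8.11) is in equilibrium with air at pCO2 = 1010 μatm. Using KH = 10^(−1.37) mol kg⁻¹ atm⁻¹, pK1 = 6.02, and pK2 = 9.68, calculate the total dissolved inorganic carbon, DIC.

DIC = 5.49 mmol/kg

[CO2*] = KH · pCO2 = 10^(−1.37) × 1010×10^-6 = 4.308×10^-5 mol/kg
α₀ = 1/(1 + K1/[H⁺] + K1K2/[H⁺]²) = 1/(1 + 10^+2.09 + 10^+0.52) = 0.007853
DIC = [CO2*]/α₀ = 4.308×10^-5 / 0.007853 = 5.49 mmol/kg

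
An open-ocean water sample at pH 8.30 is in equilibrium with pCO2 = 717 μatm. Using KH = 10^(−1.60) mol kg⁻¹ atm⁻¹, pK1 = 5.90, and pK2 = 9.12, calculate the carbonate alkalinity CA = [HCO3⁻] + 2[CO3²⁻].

[CO2*] = KH · pCO2 = 10^(−1.60) × 717×10^-6 = 1.801×10^-5 mol/kg
α₀ = 1/(1 + K1/[H⁺] + K1K2/[H⁺]²) = 1/(1 + 10^+2.40 + 10^+1.58) = 0.003446
DIC = [CO2*]/α₀ = 1.801×10^-5 / 0.003446 = 5.227 mmol/kg
CA = (α₁ + 2α₂)·DIC = (0.8655 + 2×0.1310) × 5.227 = 5.89 mmol/kg

CA = 5.89 mmol/kg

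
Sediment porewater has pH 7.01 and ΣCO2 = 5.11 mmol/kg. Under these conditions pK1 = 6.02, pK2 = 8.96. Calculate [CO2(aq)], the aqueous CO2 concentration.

[CO2*] = 0.470 mmol/kg

α₀ = 1 / (1 + K1/[H⁺] + K1K2/[H⁺]²) = 1 / (1 + 10^+0.99 + 10^-0.96)
   = 1 / (1 + 9.7724 + 0.10965) = 1/10.882 = 0.09189
[CO2*] = α₀ × DIC = 0.09189 × 5.11 = 0.470 mmol/kg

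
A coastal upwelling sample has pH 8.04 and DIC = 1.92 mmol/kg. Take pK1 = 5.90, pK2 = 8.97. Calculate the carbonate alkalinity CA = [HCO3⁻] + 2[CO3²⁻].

CA = 2.11 mmol/kg

CA = [HCO3⁻] + 2[CO3²⁻] = (α₁ + 2α₂)·DIC
At pH 8.04: [H⁺]/K1 = 10^-2.14 = 0.0072444, K2/[H⁺] = 10^-0.93 = 0.11749
α₁ = 1/(1 + 0.0072444 + 0.11749) = 1/1.1247 = 0.8891; α₂ = α₁·K2/[H⁺] = 0.1045
α₁ + 2α₂ = 1.0980
CA = 1.0980 × 1.92 = 2.11 mmol/kg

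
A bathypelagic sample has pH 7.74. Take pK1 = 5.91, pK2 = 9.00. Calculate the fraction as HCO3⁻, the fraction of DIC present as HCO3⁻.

α₁ = 1 / (1 + [H⁺]/K1 + K2/[H⁺]) = 1 / (1 + 10^-1.83 + 10^-1.26)
   = 1 / (1 + 0.014791 + 0.054954) = 1/1.0697 = 0.9348

α₁ = 0.935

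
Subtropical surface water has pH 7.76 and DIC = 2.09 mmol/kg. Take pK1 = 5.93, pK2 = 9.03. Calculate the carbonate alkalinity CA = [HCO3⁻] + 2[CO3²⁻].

CA = 2.17 mmol/kg

CA = [HCO3⁻] + 2[CO3²⁻] = (α₁ + 2α₂)·DIC
At pH 7.76: [H⁺]/K1 = 10^-1.83 = 0.014791, K2/[H⁺] = 10^-1.27 = 0.053703
α₁ = 1/(1 + 0.014791 + 0.053703) = 1/1.0685 = 0.9359; α₂ = α₁·K2/[H⁺] = 0.05026
α₁ + 2α₂ = 1.0364
CA = 1.0364 × 2.09 = 2.17 mmol/kg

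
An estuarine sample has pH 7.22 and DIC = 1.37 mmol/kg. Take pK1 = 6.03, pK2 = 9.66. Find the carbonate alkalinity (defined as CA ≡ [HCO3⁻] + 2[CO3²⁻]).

CA = [HCO3⁻] + 2[CO3²⁻] = (α₁ + 2α₂)·DIC
At pH 7.22: [H⁺]/K1 = 10^-1.19 = 0.064565, K2/[H⁺] = 10^-2.44 = 0.0036308
α₁ = 1/(1 + 0.064565 + 0.0036308) = 1/1.0682 = 0.9362; α₂ = α₁·K2/[H⁺] = 0.003399
α₁ + 2α₂ = 0.9430
CA = 0.9430 × 1.37 = 1.29 mmol/kg

CA = 1.29 mmol/kg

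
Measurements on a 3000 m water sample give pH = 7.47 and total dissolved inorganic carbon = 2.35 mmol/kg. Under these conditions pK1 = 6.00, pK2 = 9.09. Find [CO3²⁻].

α₂ = 1 / (1 + [H⁺]/K2 + [H⁺]²/(K1K2)) = 1 / (1 + 10^+1.62 + 10^+0.15)
   = 1 / (1 + 41.687 + 1.4125) = 1/44.099 = 0.02268
[CO3²⁻] = α₂ × DIC = 0.02268 × 2.35 = 0.0533 mmol/kg

[CO3²⁻] = 0.0533 mmol/kg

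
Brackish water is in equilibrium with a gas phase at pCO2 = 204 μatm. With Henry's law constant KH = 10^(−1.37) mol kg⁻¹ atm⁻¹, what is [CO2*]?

[CO2*] = 8.70 μmol/kg

KH = 10^(−1.37) = 4.266×10^-2 mol kg⁻¹ atm⁻¹
[CO2*] = KH · pCO2 = 4.266×10^-2 × 204×10^-6 atm = 8.70×10^-6 mol/kg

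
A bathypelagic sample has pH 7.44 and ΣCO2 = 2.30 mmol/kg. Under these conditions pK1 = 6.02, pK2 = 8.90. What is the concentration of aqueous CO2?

α₀ = 1 / (1 + K1/[H⁺] + K1K2/[H⁺]²) = 1 / (1 + 10^+1.42 + 10^-0.04)
   = 1 / (1 + 26.303 + 0.91201) = 1/28.215 = 0.03544
[CO2*] = α₀ × DIC = 0.03544 × 2.30 = 0.0815 mmol/kg

[CO2*] = 0.0815 mmol/kg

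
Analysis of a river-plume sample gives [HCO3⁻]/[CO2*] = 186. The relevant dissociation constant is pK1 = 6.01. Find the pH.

From K1 = [H⁺][HCO3⁻]/[CO2*]:  pH = pK1 + log₁₀([HCO3⁻]/[CO2*])
log₁₀(186) = +2.270
pH = 6.01 + (+2.270) = 8.28

pH = 8.28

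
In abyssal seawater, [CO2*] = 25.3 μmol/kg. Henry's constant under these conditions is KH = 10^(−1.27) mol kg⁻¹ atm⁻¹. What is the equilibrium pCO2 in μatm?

KH = 10^(−1.27) = 5.370×10^-2 mol kg⁻¹ atm⁻¹
pCO2 = [CO2*]/KH = 25.3×10^-6 / 5.370×10^-2 = 4.71×10^-4 atm = 471 μatm

pCO2 = 471 μatm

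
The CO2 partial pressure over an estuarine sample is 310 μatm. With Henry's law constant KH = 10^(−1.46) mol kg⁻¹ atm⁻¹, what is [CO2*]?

KH = 10^(−1.46) = 3.467×10^-2 mol kg⁻¹ atm⁻¹
[CO2*] = KH · pCO2 = 3.467×10^-2 × 310×10^-6 atm = 1.07×10^-5 mol/kg

[CO2*] = 10.7 μmol/kg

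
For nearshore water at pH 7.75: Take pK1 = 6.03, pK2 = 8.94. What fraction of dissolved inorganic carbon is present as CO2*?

α₀ = 1 / (1 + K1/[H⁺] + K1K2/[H⁺]²) = 1 / (1 + 10^+1.72 + 10^+0.53)
   = 1 / (1 + 52.481 + 3.3884) = 1/56.869 = 0.01758

α₀ = 0.0176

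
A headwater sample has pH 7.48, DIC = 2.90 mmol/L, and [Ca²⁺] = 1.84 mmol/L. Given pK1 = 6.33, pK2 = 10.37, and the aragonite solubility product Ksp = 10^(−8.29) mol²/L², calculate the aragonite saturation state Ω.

α₂ = 1 / (1 + [H⁺]/K2 + [H⁺]²/(K1K2)) = 1 / (1 + 10^+2.89 + 10^+1.74)
   = 1 / (1 + 776.25 + 54.954) = 1/832.20 = 0.001202
[CO3²⁻] = α₂ × DIC = 0.001202 × 2.90 = 0.003485 mmol/L = 3.485 μmol/L
Ksp = 10^(−8.29) = 5.129×10^-9
Ω = [Ca²⁺][CO3²⁻]/Ksp = (1.84×10^-3)(3.485×10^-6) / 5.129×10^-9 = 1.25

Ω = 1.25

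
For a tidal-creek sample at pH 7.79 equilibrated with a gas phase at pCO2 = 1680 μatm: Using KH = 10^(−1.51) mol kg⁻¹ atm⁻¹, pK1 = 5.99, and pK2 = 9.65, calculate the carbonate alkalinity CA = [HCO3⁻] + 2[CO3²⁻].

[CO2*] = KH · pCO2 = 10^(−1.51) × 1680×10^-6 = 5.192×10^-5 mol/kg
α₀ = 1/(1 + K1/[H⁺] + K1K2/[H⁺]²) = 1/(1 + 10^+1.80 + 10^-0.06) = 0.01539
DIC = [CO2*]/α₀ = 5.192×10^-5 / 0.01539 = 3.373 mmol/kg
CA = (α₁ + 2α₂)·DIC = (0.9712 + 2×0.01341) × 3.373 = 3.37 mmol/kg

CA = 3.37 mmol/kg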